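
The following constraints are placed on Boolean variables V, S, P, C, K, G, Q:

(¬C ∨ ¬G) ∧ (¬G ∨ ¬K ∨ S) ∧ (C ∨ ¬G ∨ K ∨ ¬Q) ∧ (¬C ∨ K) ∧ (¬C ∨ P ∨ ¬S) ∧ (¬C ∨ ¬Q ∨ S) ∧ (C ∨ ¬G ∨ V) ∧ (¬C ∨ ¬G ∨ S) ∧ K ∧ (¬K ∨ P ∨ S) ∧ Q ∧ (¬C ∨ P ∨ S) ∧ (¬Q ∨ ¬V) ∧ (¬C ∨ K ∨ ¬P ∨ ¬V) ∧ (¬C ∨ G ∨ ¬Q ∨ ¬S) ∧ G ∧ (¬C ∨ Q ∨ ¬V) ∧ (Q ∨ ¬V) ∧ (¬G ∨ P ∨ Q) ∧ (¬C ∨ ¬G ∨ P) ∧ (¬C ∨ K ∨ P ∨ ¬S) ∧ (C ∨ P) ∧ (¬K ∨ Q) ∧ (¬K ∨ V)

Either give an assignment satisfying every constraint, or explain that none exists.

Case K = True:
  (Q) forces Q = True.
  (¬Q ∨ ¬V) forces V = False.
  Clause (¬K ∨ V) is falsified — contradiction.
Case K = False:
  Clause (K) is falsified — contradiction.
Both cases fail, so the formula is unsatisfiable.

UNSATISFIABLE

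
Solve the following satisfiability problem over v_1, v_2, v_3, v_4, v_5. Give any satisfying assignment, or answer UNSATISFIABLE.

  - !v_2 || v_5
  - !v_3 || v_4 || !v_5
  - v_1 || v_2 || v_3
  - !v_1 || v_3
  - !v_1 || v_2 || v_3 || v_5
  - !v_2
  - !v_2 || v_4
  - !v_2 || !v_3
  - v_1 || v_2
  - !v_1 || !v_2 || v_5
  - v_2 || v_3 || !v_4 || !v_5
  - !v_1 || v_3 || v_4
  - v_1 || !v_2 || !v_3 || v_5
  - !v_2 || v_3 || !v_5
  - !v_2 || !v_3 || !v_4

v_1: True, v_2: False, v_3: True, v_4: True, v_5: True

Unit clause (!v_2) forces v_2 = False.
In (v_1 || v_2) only v_1 is left, so v_1 = True.
In (!v_1 || v_3) only v_3 is left, so v_3 = True.
Set v_4 = True.
Set v_5 = True.
All clauses satisfied.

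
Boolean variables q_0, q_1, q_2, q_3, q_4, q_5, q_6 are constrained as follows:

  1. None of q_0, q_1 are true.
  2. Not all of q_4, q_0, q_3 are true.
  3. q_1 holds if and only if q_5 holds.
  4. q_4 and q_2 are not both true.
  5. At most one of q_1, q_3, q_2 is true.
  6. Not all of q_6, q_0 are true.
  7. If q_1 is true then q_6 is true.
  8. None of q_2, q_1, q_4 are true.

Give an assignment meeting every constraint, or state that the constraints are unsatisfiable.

q_0=F, q_1=F, q_2=F, q_3=F, q_4=F, q_5=F, q_6=F

  (1) {q_0, q_1}: 0 true — none ✓
  (2) {q_4, q_0, q_3}: 0/3 true — not all ✓
  (3) q_1=F, q_5=F — same ✓
  (4) q_4=F, q_2=F — not both ✓
  (5) {q_1, q_3, q_2}: 0 true — at most one ✓
  (6) {q_6, q_0}: 0/2 true — not all ✓
  (7) q_1=F ⇒ q_6: vacuous ✓
  (8) {q_2, q_1, q_4}: 0 true — none ✓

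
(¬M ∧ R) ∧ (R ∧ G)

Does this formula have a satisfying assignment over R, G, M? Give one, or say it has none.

R=T; G=T; M=F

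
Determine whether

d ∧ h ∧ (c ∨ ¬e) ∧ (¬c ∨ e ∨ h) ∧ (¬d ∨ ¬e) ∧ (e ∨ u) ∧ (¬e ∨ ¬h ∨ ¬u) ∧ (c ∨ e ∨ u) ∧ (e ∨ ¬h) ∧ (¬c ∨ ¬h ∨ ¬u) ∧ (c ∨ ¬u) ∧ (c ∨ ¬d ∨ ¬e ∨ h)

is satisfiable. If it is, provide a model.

Case d = True:
  (h) forces h = True.
  (¬d ∨ ¬e) forces e = False.
  Clause (e ∨ ¬h) is falsified — contradiction.
Case d = False:
  Clause (d) is falsified — contradiction.
Both cases fail, so the formula is unsatisfiable.

Unsatisfiable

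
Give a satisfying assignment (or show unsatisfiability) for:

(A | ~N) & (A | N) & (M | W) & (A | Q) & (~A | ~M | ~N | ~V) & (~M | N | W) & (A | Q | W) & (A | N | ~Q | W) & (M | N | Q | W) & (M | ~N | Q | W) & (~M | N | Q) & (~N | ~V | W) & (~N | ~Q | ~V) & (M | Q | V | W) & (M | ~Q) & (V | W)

Q: True; M: True; A: True; V: True; W: True; N: False

Set Q = True.
  then (M | ~Q) forces M = True.
Set A = True.
Set V = True.
  then (~A | ~M | ~N | ~V) forces N = False.
  then (~M | N | W) forces W = True.
All clauses satisfied.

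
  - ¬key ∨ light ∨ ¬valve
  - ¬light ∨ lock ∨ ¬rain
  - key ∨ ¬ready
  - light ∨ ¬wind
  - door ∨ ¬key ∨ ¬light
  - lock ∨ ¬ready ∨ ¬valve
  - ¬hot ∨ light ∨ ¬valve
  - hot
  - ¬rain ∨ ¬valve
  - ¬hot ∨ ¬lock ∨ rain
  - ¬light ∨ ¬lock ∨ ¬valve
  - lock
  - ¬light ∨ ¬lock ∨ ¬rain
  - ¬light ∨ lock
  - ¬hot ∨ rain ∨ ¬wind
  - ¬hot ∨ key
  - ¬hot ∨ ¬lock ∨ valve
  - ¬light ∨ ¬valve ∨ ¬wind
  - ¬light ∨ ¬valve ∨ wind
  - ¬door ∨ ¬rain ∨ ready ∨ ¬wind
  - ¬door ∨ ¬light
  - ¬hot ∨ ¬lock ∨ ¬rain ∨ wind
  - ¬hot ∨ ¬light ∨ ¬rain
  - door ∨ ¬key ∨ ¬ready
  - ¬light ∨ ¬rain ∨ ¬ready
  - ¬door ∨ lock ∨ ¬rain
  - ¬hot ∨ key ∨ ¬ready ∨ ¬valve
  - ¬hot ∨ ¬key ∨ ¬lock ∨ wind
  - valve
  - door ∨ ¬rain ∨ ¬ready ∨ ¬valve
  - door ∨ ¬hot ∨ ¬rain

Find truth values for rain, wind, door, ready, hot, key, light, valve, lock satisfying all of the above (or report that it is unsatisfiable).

No satisfying assignment exists.

Case hot = True:
  (lock) forces lock = True.
  (¬hot ∨ ¬lock ∨ rain) forces rain = True.
  (¬rain ∨ ¬valve) forces valve = False.
  Clause (¬hot ∨ ¬lock ∨ valve) is falsified — contradiction.
Case hot = False:
  Clause (hot) is falsified — contradiction.
Both cases fail, so the formula is unsatisfiable.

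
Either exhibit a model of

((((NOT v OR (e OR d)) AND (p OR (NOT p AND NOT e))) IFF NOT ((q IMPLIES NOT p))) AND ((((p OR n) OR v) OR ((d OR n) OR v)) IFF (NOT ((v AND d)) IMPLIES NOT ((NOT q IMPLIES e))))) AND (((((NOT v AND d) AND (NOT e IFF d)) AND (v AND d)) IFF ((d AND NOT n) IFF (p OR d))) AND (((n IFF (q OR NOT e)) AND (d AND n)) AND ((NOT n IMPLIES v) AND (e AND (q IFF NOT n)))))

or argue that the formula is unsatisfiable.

Case d = True: the formula simplifies to (((p OR (NOT p AND NOT e)) IFF NOT ((q IMPLIES NOT p))) AND (NOT v IMPLIES NOT ((NOT q IMPLIES e)))) AND ((((NOT v AND NOT e) AND v) IFF NOT n) AND (((n IFF (q OR NOT e)) AND n) AND ((NOT n IMPLIES v) AND (e AND (q IFF NOT n))))).
  e = True: simplifies to ((p IFF NOT ((q IMPLIES NOT p))) AND v) AND (n AND (((n IFF q) AND n) AND ((NOT n IMPLIES v) AND (q IFF NOT n)))).
    n = True: simplifies to ((p IFF NOT ((q IMPLIES NOT p))) AND v) AND (q AND NOT q).
      q = True: the conjunct NOT q is False.
      q = False: the conjunct q is False.
    n = False: the conjunct n is False.
  e = False: the conjunct e is False.
Case d = False: the conjunct d is False.
Both cases fail — unsatisfiable.

Unsatisfiable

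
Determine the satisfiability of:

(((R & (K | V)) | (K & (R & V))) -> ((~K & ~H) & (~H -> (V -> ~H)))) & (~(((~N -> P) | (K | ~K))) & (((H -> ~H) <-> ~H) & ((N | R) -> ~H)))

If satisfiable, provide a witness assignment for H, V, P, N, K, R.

UNSATISFIABLE

The conjunct ~(((~N -> P) | (K | ~K))) is unsatisfiable on its own:
  P=F, N=F, K=F: evaluates to False.
  P=F, N=F, K=T: evaluates to False.
  P=F, N=T, K=F: evaluates to False.
  P=F, N=T, K=T: evaluates to False.
  P=T, N=F, K=F: evaluates to False.
  P=T, N=F, K=T: evaluates to False.
  P=T, N=T, K=F: evaluates to False.
  P=T, N=T, K=T: evaluates to False.
So the whole conjunction is unsatisfiable.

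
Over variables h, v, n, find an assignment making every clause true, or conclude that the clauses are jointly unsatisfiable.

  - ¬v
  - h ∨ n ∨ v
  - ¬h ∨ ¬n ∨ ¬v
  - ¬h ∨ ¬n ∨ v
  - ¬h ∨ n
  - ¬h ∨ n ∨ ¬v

h=F, v=F, n=T

Unit clause (¬v) forces v = False.
Try h = True:
  (¬h ∨ ¬n ∨ v) forces n = False.
  clause (¬h ∨ n) is falsified — backtrack.
So h = False.
  then (h ∨ n ∨ v) forces n = True.
Check each clause:
  (¬v): ¬v holds.
  (h ∨ n ∨ v): n holds.
  (¬h ∨ ¬n ∨ ¬v): ¬h holds.
  (¬h ∨ ¬n ∨ v): ¬h holds.
  (¬h ∨ n): ¬h holds.
  (¬h ∨ n ∨ ¬v): ¬h holds.
All clauses satisfied.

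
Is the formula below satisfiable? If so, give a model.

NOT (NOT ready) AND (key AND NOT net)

ready=T, key=T, net=F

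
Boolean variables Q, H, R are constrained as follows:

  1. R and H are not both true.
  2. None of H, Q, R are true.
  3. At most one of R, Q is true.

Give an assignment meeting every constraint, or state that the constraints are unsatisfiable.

Q = False, H = False, R = False

  (1) R=F, H=F — not both ✓
  (2) {H, Q, R}: 0 true — none ✓
  (3) {R, Q}: 0 true — at most one ✓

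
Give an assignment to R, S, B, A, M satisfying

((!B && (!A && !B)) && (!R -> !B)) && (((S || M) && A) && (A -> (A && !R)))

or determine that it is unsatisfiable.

No satisfying assignment exists.

Case A = True: the conjunct !A is False.
Case A = False: the conjunct A is False.
Both cases fail — unsatisfiable.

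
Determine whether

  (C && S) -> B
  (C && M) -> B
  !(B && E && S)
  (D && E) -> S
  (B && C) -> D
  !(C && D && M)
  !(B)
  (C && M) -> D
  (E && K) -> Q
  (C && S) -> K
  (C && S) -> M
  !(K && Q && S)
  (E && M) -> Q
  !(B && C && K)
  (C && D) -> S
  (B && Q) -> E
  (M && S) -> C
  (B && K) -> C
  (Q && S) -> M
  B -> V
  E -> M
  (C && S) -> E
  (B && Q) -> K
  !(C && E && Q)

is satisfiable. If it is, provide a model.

Q = False, E = False, M = False, K = False, V = True, C = False, D = False, S = False, B = False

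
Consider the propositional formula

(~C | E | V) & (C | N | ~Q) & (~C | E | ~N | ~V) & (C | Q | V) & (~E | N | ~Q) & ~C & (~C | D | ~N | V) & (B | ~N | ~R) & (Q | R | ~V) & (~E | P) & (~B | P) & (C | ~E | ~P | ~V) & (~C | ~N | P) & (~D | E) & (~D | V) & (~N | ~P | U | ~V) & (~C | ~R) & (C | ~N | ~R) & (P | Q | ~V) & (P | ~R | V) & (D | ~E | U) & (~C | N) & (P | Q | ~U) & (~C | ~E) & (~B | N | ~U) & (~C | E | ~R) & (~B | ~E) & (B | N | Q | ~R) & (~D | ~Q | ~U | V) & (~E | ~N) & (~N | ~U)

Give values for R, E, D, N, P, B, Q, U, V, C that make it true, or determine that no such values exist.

Unit clause (~C) forces C = False.
Set R = False.
Try E = True:
  (~E | P) forces P = True.
  (C | ~E | ~P | ~V) forces V = False.
  (C | Q | V) forces Q = True.
  (C | N | ~Q) forces N = True.
  clause (~E | ~N) is falsified — backtrack.
So E = False.
  then (~D | E) forces D = False.
Try N = False:
  (C | N | ~Q) forces Q = False.
  (C | Q | V) forces V = True.
  clause (Q | R | ~V) is falsified — backtrack.
So N = True.
  then (~N | ~U) forces U = False.
Set P = True.
  then (~N | ~P | U | ~V) forces V = False.
  then (C | Q | V) forces Q = True.
Set B = False.
All clauses satisfied.

R = False, E = False, D = False, N = True, P = True, B = False, Q = True, U = False, V = False, C = False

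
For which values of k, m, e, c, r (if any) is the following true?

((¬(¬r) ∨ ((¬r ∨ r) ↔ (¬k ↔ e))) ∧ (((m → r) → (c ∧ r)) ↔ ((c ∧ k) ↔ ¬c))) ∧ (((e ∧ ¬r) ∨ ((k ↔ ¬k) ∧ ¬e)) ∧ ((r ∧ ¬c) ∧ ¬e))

The formula is unsatisfiable.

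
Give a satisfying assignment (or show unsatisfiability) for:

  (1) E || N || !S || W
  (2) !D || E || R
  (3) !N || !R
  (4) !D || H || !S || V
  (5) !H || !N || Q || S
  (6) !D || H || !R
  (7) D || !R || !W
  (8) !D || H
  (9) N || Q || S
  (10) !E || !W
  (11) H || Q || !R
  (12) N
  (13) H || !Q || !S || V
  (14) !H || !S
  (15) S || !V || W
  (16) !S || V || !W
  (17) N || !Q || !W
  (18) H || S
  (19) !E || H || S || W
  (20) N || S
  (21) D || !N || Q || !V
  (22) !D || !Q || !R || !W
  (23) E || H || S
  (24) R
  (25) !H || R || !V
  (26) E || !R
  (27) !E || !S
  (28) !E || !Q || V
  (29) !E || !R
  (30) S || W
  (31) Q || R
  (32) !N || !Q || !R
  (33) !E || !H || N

Case R = True:
  (!N || !R) forces N = False.
  Clause (N) is falsified — contradiction.
Case R = False:
  Clause (R) is falsified — contradiction.
Both cases fail, so the formula is unsatisfiable.

Unsatisfiable — no assignment works.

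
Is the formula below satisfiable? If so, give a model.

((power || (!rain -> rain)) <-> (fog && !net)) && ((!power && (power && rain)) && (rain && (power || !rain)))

UNSATISFIABLE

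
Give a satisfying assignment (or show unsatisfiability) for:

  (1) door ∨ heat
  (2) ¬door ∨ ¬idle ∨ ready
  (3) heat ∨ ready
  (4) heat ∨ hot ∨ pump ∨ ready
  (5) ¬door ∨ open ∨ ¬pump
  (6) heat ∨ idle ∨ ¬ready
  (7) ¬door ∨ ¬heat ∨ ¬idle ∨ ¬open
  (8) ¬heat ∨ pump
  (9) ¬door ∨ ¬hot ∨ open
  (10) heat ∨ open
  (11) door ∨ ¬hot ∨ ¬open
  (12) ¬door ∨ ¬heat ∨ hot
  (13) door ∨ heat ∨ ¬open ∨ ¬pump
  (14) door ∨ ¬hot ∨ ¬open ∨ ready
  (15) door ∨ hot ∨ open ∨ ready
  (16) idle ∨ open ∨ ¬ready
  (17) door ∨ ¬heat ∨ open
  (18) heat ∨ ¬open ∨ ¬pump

pump=F, idle=T, hot=F, heat=F, door=T, ready=T, open=T

Set pump = False.
  then (¬heat ∨ pump) forces heat = False.
  then (heat ∨ open) forces open = True.
  then (door ∨ heat) forces door = True.
  then (heat ∨ ready) forces ready = True.
  then (heat ∨ idle ∨ ¬ready) forces idle = True.
Set hot = False.
All clauses satisfied.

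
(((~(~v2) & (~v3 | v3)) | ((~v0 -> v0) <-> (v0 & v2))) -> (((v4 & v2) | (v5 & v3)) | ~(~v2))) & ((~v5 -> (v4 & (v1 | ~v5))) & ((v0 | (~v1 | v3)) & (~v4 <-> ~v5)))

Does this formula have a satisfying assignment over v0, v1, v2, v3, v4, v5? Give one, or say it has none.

v0: True, v1: True, v2: True, v3: False, v4: True, v5: True

  ((~(~v2) & (~v3 | v3)) | ((~v0 -> v0) <-> (v0 & v2))) -> (((v4 & v2) | (v5 & v3)) | ~(~v2)) = True
    (~(~v2) & (~v3 | v3)) | ((~v0 -> v0) <-> (v0 & v2)) = True
      ~(~v2) & (~v3 | v3) = True
        ~(~v2) = True
          ~v2 = False
        ~v3 | v3 = True
          ~v3 = True
      (~v0 -> v0) <-> (v0 & v2) = True
        ~v0 -> v0 = True
          ~v0 = False
        v0 & v2 = True
    ((v4 & v2) | (v5 & v3)) | ~(~v2) = True
      (v4 & v2) | (v5 & v3) = True
        v4 & v2 = True
        v5 & v3 = False
      ~(~v2) = True
        ~v2 = False
  (~v5 -> (v4 & (v1 | ~v5))) & ((v0 | (~v1 | v3)) & (~v4 <-> ~v5)) = True
    ~v5 -> (v4 & (v1 | ~v5)) = True
      ~v5 = False
      v4 & (v1 | ~v5) = True
        v1 | ~v5 = True
          ~v5 = False
    (v0 | (~v1 | v3)) & (~v4 <-> ~v5) = True
      v0 | (~v1 | v3) = True
        ~v1 | v3 = False
          ~v1 = False
      ~v4 <-> ~v5 = True
        ~v4 = False
        ~v5 = False
Both conjuncts True, so the formula holds.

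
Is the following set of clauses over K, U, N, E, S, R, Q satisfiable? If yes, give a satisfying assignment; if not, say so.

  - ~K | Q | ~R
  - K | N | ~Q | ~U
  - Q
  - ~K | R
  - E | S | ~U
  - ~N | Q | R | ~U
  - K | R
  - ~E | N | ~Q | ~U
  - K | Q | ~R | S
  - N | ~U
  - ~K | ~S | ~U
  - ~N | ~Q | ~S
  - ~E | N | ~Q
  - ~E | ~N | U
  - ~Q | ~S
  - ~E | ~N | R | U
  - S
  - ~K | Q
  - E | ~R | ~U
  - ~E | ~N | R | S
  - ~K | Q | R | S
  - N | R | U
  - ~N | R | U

UNSATISFIABLE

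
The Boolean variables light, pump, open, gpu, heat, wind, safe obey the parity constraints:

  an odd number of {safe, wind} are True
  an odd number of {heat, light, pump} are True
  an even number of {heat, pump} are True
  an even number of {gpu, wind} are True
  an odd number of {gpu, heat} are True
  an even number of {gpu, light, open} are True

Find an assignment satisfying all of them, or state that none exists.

light: True; pump: True; open: True; gpu: False; heat: True; wind: False; safe: True

{safe, wind}: 1 true → odd ✓
{heat, light, pump}: 3 true → odd ✓
{heat, pump}: 2 true → even ✓
{gpu, wind}: 0 true → even ✓
{gpu, heat}: 1 true → odd ✓
{gpu, light, open}: 2 true → even ✓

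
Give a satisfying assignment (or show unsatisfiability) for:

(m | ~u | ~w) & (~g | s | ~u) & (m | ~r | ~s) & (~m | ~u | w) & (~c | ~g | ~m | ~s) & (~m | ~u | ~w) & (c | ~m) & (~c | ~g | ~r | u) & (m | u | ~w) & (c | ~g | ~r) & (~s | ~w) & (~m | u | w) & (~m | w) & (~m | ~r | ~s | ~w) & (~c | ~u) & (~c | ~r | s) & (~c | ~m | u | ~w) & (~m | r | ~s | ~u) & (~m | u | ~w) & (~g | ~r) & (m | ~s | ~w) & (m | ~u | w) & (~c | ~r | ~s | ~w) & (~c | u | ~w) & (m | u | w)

Unsatisfiable

Case w = True:
  (~s | ~w) forces s = False.
  If u = True:
    (m | ~u | ~w) forces m = True.
    clause (~m | ~u | ~w) is falsified.
  If u = False:
    (m | u | ~w) forces m = True.
    clause (~m | u | ~w) is falsified.
  Every sub-case reaches a contradiction.
Case w = False:
  (~m | w) forces m = False.
  (m | ~u | w) forces u = False.
  Clause (m | u | w) is falsified — contradiction.
Both cases fail, so the formula is unsatisfiable.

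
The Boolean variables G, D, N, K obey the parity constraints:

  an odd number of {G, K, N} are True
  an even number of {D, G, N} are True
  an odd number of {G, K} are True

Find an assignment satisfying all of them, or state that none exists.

G = False; D = False; N = False; K = True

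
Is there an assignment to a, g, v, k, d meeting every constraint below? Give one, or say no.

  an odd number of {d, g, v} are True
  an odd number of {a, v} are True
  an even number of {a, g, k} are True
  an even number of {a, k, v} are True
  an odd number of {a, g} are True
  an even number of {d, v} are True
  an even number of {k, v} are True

a = False, g = True, v = True, k = True, d = True

{d, g, v}: 3 true → odd ✓
{a, v}: 1 true → odd ✓
{a, g, k}: 2 true → even ✓
{a, k, v}: 2 true → even ✓
{a, g}: 1 true → odd ✓
{d, v}: 2 true → even ✓
{k, v}: 2 true → even ✓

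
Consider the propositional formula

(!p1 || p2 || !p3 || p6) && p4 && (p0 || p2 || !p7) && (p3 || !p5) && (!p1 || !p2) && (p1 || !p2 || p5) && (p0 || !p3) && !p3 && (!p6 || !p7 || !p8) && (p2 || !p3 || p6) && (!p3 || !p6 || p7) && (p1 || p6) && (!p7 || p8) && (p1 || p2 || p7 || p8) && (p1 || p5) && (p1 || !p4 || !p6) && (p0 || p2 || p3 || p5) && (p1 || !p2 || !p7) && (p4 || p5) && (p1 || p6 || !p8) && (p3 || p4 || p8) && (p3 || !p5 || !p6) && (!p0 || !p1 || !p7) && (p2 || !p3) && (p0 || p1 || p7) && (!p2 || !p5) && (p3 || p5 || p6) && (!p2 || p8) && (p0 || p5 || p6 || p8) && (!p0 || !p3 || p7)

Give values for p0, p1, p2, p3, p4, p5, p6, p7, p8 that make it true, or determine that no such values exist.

p0 = True, p1 = True, p2 = False, p3 = False, p4 = True, p5 = False, p6 = True, p7 = False, p8 = False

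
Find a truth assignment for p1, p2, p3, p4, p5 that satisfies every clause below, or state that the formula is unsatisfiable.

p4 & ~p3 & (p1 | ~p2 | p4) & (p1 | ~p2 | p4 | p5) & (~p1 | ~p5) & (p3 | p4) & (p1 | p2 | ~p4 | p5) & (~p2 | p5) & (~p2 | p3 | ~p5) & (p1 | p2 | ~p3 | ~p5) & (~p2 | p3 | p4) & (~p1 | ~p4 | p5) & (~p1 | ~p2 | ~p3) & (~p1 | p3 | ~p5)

Unit clause (p4) forces p4 = True.
Unit clause (~p3) forces p3 = False.
Try p1 = True:
  (~p1 | ~p5) forces p5 = False.
  clause (~p1 | ~p4 | p5) is falsified — backtrack.
So p1 = False.
Set p2 = False.
  then (p1 | p2 | ~p4 | p5) forces p5 = True.
All clauses satisfied.

p1=F, p2=F, p3=F, p4=T, p5=T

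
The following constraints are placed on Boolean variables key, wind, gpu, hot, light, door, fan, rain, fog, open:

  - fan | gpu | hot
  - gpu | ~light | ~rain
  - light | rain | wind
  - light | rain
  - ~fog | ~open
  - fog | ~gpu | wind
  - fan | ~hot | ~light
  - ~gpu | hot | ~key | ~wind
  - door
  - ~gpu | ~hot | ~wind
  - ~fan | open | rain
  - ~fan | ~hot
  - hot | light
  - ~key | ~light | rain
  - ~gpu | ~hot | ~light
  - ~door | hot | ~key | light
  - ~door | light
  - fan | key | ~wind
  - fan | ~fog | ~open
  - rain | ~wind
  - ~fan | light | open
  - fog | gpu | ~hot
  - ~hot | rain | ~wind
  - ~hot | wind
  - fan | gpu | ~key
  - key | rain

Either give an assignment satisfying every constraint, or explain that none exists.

Unit clause (door) forces door = True.
In (~door | light) only light is left, so light = True.
Set key = False.
  then (key | rain) forces rain = True.
  then (gpu | ~light | ~rain) forces gpu = True.
  then (~gpu | ~hot | ~light) forces hot = False.
Set wind = False.
  then (fog | ~gpu | wind) forces fog = True.
  then (~fog | ~open) forces open = False.
Set fan = False.
All clauses satisfied.

key = False, wind = False, gpu = True, hot = False, light = True, door = True, fan = False, rain = True, fog = True, open = False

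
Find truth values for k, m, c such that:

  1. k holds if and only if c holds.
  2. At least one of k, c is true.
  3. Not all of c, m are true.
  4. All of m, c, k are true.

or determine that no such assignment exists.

Case m = True:
  (3) with m=T forces c = False.
  Constraint (4) is violated (c=F) — contradiction.
Case m = False:
  Constraint (4) is violated (m=F) — contradiction.
Both cases fail — unsatisfiable.

Unsatisfiable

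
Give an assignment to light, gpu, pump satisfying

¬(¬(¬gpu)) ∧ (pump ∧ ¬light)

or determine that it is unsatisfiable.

light=F, gpu=F, pump=T

  ¬(¬(¬gpu)) = True
    ¬(¬gpu) = False
      ¬gpu = True
  pump ∧ ¬light = True
    ¬light = True
Both conjuncts True, so the formula holds.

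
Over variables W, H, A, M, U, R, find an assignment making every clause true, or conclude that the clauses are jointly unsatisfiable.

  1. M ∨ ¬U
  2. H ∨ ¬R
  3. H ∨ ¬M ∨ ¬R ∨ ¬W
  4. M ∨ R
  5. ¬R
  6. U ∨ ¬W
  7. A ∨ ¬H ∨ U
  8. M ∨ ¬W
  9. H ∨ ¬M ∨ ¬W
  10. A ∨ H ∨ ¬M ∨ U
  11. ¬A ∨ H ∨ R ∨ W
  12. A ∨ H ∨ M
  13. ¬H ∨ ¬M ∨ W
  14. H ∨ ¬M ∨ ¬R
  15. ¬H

Unit clause (¬R) forces R = False.
Unit clause (¬H) forces H = False.
In (M ∨ R) only M is left, so M = True.
In (H ∨ ¬M ∨ ¬W) only ¬W is left, so W = False.
In (¬A ∨ H ∨ R ∨ W) only ¬A is left, so A = False.
In (A ∨ H ∨ ¬M ∨ U) only U is left, so U = True.
All clauses satisfied.

W=F; H=F; A=F; M=T; U=T; R=F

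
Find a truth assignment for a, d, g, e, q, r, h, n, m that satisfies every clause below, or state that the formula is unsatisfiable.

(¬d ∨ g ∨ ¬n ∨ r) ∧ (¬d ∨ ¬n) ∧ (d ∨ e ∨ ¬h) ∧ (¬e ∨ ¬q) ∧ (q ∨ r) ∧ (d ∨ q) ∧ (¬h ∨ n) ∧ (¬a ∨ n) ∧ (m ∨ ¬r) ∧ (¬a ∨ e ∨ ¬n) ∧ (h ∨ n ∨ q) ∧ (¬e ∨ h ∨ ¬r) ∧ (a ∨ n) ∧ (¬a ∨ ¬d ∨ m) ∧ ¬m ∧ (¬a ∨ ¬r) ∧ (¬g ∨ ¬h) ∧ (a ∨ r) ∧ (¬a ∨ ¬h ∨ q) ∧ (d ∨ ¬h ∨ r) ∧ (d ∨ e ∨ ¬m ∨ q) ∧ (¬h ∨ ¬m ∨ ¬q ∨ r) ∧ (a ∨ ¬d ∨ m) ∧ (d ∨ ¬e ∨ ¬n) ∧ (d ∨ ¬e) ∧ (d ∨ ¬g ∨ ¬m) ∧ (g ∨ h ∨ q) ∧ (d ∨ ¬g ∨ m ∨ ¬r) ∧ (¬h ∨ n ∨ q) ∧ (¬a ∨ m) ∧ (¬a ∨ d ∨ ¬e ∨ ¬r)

The formula is unsatisfiable.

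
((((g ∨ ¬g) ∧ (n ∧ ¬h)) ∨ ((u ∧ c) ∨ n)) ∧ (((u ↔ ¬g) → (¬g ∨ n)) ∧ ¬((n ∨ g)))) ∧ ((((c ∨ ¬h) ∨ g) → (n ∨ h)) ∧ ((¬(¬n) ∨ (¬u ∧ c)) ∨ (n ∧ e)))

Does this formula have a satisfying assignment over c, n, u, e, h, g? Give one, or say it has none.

Unsatisfiable — no assignment works.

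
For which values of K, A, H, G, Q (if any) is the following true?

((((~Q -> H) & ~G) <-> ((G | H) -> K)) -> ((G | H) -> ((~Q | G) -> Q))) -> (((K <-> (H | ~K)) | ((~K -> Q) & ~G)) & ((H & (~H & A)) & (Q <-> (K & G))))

K: False, A: True, H: True, G: True, Q: False

  ((((~Q -> H) & ~G) <-> ((G | H) -> K)) -> ((G | H) -> ((~Q | G) -> Q))) -> (((K <-> (H | ~K)) | ((~K -> Q) & ~G)) & ((H & (~H & A)) & (Q <-> (K & G)))) = True
    (((~Q -> H) & ~G) <-> ((G | H) -> K)) -> ((G | H) -> ((~Q | G) -> Q)) = False
      ((~Q -> H) & ~G) <-> ((G | H) -> K) = True
        (~Q -> H) & ~G = False
          ~Q -> H = True
            ~Q = True
          ~G = False
        (G | H) -> K = False
          G | H = True
      (G | H) -> ((~Q | G) -> Q) = False
        G | H = True
        (~Q | G) -> Q = False
          ~Q | G = True
            ~Q = True
    ((K <-> (H | ~K)) | ((~K -> Q) & ~G)) & ((H & (~H & A)) & (Q <-> (K & G))) = False
      (K <-> (H | ~K)) | ((~K -> Q) & ~G) = False
        K <-> (H | ~K) = False
          H | ~K = True
            ~K = True
        (~K -> Q) & ~G = False
          ~K -> Q = False
            ~K = True
          ~G = False
      (H & (~H & A)) & (Q <-> (K & G)) = False
        H & (~H & A) = False
          ~H & A = False
            ~H = False
        Q <-> (K & G) = True
          K & G = False
The formula evaluates to True.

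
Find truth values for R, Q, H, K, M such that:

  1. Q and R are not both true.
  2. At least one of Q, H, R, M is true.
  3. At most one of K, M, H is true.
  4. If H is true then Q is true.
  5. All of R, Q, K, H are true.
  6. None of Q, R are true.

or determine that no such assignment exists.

Unsatisfiable — no assignment works.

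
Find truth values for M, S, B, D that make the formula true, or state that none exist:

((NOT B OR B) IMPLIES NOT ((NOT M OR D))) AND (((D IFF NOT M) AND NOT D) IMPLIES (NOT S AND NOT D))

M = True, S = False, B = False, D = False

  (NOT B OR B) IMPLIES NOT ((NOT M OR D)) = True
    NOT B OR B = True
      NOT B = True
    NOT ((NOT M OR D)) = True
      NOT M OR D = False
        NOT M = False
  ((D IFF NOT M) AND NOT D) IMPLIES (NOT S AND NOT D) = True
    (D IFF NOT M) AND NOT D = True
      D IFF NOT M = True
        NOT M = False
      NOT D = True
    NOT S AND NOT D = True
      NOT S = True
      NOT D = True
Both conjuncts True, so the formula holds.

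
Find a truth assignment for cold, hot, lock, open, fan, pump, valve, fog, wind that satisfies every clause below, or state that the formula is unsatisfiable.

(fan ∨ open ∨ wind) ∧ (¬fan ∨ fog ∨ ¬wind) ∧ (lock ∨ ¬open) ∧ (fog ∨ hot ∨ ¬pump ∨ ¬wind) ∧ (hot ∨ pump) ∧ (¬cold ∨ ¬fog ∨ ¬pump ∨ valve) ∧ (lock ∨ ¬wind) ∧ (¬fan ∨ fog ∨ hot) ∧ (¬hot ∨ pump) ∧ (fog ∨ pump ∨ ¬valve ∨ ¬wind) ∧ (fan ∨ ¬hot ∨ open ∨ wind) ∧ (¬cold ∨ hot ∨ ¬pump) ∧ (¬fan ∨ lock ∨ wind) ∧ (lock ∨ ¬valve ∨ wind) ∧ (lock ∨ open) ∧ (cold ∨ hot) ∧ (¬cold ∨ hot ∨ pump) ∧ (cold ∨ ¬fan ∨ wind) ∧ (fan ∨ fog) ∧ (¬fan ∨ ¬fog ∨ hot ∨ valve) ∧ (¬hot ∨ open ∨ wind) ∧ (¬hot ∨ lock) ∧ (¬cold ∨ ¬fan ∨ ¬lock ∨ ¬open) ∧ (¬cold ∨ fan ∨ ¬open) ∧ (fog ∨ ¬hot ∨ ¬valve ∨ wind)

cold: False; hot: True; lock: True; open: False; fan: False; pump: True; valve: False; fog: True; wind: True

Set cold = False.
  then (cold ∨ hot) forces hot = True.
  then (¬hot ∨ lock) forces lock = True.
  then (¬hot ∨ pump) forces pump = True.
Set open = False.
  then (¬hot ∨ open ∨ wind) forces wind = True.
Set fan = False.
  then (fan ∨ fog) forces fog = True.
Set valve = False.
All clauses satisfied.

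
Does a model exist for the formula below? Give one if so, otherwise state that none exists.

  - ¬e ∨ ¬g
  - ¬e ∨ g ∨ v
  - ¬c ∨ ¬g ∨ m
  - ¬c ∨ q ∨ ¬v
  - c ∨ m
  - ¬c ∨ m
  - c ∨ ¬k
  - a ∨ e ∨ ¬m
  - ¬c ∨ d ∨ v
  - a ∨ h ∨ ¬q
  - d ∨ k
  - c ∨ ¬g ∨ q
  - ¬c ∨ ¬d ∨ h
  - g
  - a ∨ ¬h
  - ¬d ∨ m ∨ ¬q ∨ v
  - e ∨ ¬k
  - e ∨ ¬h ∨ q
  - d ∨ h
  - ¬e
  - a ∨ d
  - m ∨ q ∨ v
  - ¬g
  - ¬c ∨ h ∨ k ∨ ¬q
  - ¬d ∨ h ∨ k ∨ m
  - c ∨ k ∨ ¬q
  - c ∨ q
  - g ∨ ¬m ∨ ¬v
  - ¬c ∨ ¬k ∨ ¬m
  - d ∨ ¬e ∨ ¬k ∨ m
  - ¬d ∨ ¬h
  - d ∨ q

UNSATISFIABLE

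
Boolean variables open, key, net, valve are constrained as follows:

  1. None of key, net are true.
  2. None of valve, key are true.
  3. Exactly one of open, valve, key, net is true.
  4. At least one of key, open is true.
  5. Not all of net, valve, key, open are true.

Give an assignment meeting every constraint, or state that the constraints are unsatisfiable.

open = True; key = False; net = False; valve = False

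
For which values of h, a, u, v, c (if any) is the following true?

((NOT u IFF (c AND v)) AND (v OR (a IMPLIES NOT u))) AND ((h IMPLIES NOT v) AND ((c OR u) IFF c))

h = False, a = True, u = False, v = True, c = True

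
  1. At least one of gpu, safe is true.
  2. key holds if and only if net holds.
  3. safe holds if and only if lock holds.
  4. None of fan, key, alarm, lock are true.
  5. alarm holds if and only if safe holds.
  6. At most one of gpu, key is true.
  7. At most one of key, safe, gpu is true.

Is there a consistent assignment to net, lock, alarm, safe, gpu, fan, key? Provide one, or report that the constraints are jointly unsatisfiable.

net=F; lock=F; alarm=F; safe=F; gpu=T; fan=F; key=F

  (1) {gpu, safe}: 1 true — at least one ✓
  (2) key=F, net=F — same ✓
  (3) safe=F, lock=F — same ✓
  (4) {fan, key, alarm, lock}: 0 true — none ✓
  (5) alarm=F, safe=F — same ✓
  (6) {gpu, key}: 1 true — at most one ✓
  (7) {key, safe, gpu}: 1 true — at most one ✓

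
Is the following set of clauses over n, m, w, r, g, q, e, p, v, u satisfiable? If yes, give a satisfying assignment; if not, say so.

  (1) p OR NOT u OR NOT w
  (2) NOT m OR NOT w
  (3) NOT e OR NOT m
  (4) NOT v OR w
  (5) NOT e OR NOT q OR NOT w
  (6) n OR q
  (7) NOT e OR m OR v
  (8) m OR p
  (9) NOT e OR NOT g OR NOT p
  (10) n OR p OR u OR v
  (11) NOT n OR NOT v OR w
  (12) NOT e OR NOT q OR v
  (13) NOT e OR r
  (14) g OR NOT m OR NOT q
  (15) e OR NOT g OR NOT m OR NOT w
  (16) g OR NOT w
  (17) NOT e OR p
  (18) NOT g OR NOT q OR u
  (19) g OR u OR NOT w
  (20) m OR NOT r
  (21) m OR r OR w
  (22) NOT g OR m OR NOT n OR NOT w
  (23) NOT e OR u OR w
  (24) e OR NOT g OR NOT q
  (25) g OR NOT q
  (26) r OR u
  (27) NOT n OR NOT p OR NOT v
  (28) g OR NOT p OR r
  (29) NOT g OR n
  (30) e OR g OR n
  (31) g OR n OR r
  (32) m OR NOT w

Try n = False:
  (n OR q) forces q = True.
  (g OR NOT q) forces g = True.
  clause (NOT g OR n) is falsified — backtrack.
So n = True.
Try m = False:
  (m OR p) forces p = True.
  (m OR NOT r) forces r = False.
  (NOT e OR r) forces e = False.
  (m OR r OR w) forces w = True.
  clause (m OR NOT w) is falsified — backtrack.
So m = True.
  then (NOT m OR NOT w) forces w = False.
  then (NOT e OR NOT m) forces e = False.
  then (NOT v OR w) forces v = False.
Set r = True.
Set g = True.
  then (e OR NOT g OR NOT q) forces q = False.
Set p = False.
Set u = True.
All clauses satisfied.

n = True; m = True; w = False; r = True; g = True; q = False; e = False; p = False; v = False; u = True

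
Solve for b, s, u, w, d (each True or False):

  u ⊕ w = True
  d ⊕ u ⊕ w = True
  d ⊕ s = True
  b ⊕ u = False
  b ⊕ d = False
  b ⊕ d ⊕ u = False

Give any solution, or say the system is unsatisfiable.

b=F, s=T, u=F, w=T, d=F

u ⊕ w = F ⊕ T = True ✓
d ⊕ u ⊕ w = F ⊕ F ⊕ T = True ✓
d ⊕ s = F ⊕ T = True ✓
b ⊕ u = F ⊕ F = False ✓
b ⊕ d = F ⊕ F = False ✓
b ⊕ d ⊕ u = F ⊕ F ⊕ F = False ✓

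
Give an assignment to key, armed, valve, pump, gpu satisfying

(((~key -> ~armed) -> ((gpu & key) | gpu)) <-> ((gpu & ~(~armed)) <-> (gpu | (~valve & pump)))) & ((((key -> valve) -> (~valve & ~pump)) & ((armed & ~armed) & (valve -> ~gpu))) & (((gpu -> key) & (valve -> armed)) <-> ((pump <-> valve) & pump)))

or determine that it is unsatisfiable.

Case armed = True: the conjunct ~armed is False.
Case armed = False: the conjunct armed is False.
Both cases fail — unsatisfiable.

Unsatisfiable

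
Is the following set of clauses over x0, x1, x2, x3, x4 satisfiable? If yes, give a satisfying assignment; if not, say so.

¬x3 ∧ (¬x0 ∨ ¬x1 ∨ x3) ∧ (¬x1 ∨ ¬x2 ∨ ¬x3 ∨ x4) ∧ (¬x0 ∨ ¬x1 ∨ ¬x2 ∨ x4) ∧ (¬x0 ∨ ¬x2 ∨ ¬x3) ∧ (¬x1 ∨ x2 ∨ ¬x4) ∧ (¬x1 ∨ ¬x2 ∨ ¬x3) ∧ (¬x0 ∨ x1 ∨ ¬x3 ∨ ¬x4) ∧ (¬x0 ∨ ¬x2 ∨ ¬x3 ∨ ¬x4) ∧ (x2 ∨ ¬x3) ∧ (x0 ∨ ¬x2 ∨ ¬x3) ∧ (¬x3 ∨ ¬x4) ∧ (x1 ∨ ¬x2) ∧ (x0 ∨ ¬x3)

Unit clause (¬x3) forces x3 = False.
Set x0 = False.
Set x1 = False.
  then (x1 ∨ ¬x2) forces x2 = False.
Set x4 = False.
All clauses satisfied.

x0=F, x1=F, x2=F, x3=F, x4=F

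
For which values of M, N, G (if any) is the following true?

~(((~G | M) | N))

M = False, N = False, G = True

  ~(((~G | M) | N)) = True
    (~G | M) | N = False
      ~G | M = False
        ~G = False
The formula evaluates to True.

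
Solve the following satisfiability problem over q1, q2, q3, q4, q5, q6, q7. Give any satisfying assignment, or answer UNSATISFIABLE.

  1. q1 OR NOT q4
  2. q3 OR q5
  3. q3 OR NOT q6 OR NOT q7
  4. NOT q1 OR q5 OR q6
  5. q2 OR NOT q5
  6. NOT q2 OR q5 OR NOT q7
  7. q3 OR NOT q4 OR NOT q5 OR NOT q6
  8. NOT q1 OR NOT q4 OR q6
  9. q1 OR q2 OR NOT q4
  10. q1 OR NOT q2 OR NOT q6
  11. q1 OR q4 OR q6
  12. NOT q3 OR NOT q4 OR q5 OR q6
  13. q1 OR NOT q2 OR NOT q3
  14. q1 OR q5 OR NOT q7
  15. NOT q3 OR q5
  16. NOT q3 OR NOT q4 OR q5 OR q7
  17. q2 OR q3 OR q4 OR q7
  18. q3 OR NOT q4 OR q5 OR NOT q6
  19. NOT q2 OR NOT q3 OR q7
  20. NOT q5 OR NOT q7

Set q1 = True.
Set q2 = True.
Set q3 = False.
  then (q3 OR q5) forces q5 = True.
  then (NOT q5 OR NOT q7) forces q7 = False.
Try q4 = True:
  (q3 OR NOT q4 OR NOT q5 OR NOT q6) forces q6 = False.
  clause (NOT q1 OR NOT q4 OR q6) is falsified — backtrack.
So q4 = False.
Set q6 = True.
All clauses satisfied.

q1: True; q2: True; q3: False; q4: False; q5: True; q6: True; q7: False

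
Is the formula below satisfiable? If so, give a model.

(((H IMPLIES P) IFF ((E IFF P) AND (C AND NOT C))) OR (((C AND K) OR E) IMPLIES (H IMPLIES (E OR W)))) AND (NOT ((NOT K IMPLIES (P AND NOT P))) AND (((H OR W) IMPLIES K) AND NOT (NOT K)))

Case K = True: the conjunct NOT ((NOT K IMPLIES (P AND NOT P))) becomes NOT ((False IMPLIES (P AND NOT P))) = False.
Case K = False: the conjunct NOT (NOT K) becomes NOT (NOT False) = False.
Both cases fail — unsatisfiable.

The formula is unsatisfiable.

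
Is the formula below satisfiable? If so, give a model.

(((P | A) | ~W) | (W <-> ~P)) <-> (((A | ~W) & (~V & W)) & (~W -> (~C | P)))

W = True; A = True; C = True; P = False; V = False

  (((P | A) | ~W) | (W <-> ~P)) <-> (((A | ~W) & (~V & W)) & (~W -> (~C | P))) = True
    ((P | A) | ~W) | (W <-> ~P) = True
      (P | A) | ~W = True
        P | A = True
        ~W = False
      W <-> ~P = True
        ~P = True
    ((A | ~W) & (~V & W)) & (~W -> (~C | P)) = True
      (A | ~W) & (~V & W) = True
        A | ~W = True
          ~W = False
        ~V & W = True
          ~V = True
      ~W -> (~C | P) = True
        ~W = False
        ~C | P = False
          ~C = False
The formula evaluates to True.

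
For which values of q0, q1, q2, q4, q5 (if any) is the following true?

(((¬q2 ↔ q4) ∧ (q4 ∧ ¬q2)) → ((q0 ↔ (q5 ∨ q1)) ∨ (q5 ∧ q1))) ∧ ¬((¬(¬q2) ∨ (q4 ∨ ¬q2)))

No satisfying assignment exists.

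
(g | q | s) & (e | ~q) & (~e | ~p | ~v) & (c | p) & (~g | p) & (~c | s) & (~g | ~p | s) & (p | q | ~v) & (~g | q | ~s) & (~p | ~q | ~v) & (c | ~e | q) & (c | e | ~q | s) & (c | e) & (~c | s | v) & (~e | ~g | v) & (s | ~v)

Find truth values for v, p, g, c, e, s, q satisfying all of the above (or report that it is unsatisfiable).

Set v = False.
Set p = True.
Try g = True:
  (~g | ~p | s) forces s = True.
  (~g | q | ~s) forces q = True.
  (e | ~q) forces e = True.
  clause (~e | ~g | v) is falsified — backtrack.
So g = False.
Set c = True.
  then (~c | s) forces s = True.
Set e = False.
  then (e | ~q) forces q = False.
All clauses satisfied.

v: False; p: True; g: False; c: True; e: False; s: True; q: False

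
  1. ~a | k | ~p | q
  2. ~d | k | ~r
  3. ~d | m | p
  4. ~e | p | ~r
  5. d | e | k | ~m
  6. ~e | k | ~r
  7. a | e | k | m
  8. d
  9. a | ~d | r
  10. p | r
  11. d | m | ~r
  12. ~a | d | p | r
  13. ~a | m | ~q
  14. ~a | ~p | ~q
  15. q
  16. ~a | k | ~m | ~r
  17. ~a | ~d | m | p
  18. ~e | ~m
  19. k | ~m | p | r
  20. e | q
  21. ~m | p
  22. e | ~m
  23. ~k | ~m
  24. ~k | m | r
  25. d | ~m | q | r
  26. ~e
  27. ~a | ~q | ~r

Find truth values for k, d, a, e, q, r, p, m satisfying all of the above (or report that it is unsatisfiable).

Unit clause (d) forces d = True.
Unit clause (q) forces q = True.
Unit clause (~e) forces e = False.
In (e | ~m) only ~m is left, so m = False.
In (~d | m | p) only p is left, so p = True.
In (~a | m | ~q) only ~a is left, so a = False.
In (a | e | k | m) only k is left, so k = True.
In (a | ~d | r) only r is left, so r = True.
All clauses satisfied.

k = True, d = True, a = False, e = False, q = True, r = True, p = True, m = False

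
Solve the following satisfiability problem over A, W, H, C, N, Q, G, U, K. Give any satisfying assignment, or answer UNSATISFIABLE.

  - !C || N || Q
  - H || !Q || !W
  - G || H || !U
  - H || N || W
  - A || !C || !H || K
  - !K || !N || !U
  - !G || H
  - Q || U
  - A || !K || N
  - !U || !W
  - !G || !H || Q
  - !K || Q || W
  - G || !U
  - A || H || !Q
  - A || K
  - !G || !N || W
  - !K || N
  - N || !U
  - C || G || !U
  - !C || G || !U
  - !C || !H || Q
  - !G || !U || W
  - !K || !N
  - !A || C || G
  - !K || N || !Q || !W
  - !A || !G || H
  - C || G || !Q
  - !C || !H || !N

Try A = False:
  (A || K) forces K = True.
  (A || !K || N) forces N = True.
  clause (!K || !N) is falsified — backtrack.
So A = True.
Set W = True.
  then (!U || !W) forces U = False.
  then (Q || U) forces Q = True.
  then (H || !Q || !W) forces H = True.
Set C = True.
  then (!C || !H || !N) forces N = False.
  then (!K || N) forces K = False.
Set G = True.
All clauses satisfied.

A = True, W = True, H = True, C = True, N = False, Q = True, G = True, U = False, K = False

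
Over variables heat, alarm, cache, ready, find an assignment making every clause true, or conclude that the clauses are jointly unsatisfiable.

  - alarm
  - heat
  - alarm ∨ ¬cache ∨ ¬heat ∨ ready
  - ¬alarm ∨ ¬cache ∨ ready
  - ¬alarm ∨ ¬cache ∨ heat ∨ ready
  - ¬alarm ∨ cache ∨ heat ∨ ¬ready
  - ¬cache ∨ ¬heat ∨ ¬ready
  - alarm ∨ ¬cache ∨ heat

Unit clause (alarm) forces alarm = True.
Unit clause (heat) forces heat = True.
Try cache = True:
  (¬alarm ∨ ¬cache ∨ ready) forces ready = True.
  clause (¬cache ∨ ¬heat ∨ ¬ready) is falsified — backtrack.
So cache = False.
Set ready = True.
Check each clause:
  (alarm): alarm holds.
  (heat): heat holds.
  (alarm ∨ ¬cache ∨ ¬heat ∨ ready): alarm holds.
  (¬alarm ∨ ¬cache ∨ ready): ¬cache holds.
  (¬alarm ∨ ¬cache ∨ heat ∨ ready): ¬cache holds.
  (¬alarm ∨ cache ∨ heat ∨ ¬ready): heat holds.
  (¬cache ∨ ¬heat ∨ ¬ready): ¬cache holds.
  (alarm ∨ ¬cache ∨ heat): alarm holds.
All clauses satisfied.

heat = True, alarm = True, cache = False, ready = True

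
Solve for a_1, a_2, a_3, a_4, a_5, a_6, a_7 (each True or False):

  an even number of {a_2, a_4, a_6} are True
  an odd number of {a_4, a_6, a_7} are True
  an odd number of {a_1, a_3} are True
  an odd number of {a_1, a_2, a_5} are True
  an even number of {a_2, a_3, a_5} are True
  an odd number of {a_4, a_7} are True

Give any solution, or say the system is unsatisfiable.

a_1: True, a_2: True, a_3: False, a_4: True, a_5: True, a_6: False, a_7: False

{a_2, a_4, a_6}: 2 true → even ✓
{a_4, a_6, a_7}: 1 true → odd ✓
{a_1, a_3}: 1 true → odd ✓
{a_1, a_2, a_5}: 3 true → odd ✓
{a_2, a_3, a_5}: 2 true → even ✓
{a_4, a_7}: 1 true → odd ✓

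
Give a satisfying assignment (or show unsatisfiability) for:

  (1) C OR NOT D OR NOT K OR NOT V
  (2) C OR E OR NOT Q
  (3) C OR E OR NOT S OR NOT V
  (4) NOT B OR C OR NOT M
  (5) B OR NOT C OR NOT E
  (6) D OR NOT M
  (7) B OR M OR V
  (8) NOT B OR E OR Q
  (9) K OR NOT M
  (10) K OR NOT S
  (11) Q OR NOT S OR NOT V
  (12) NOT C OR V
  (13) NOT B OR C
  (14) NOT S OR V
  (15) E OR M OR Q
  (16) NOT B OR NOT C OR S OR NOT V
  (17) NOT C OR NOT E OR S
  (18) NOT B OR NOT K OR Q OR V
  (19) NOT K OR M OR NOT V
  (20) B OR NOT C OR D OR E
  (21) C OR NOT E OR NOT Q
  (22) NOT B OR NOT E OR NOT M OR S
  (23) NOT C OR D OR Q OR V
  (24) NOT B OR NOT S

Set K = False.
  then (K OR NOT M) forces M = False.
  then (K OR NOT S) forces S = False.
Set D = False.
Set Q = False.
  then (E OR M OR Q) forces E = True.
  then (NOT C OR NOT E OR S) forces C = False.
  then (NOT B OR C) forces B = False.
  then (B OR M OR V) forces V = True.
All clauses satisfied.

K = False; D = False; Q = False; B = False; M = False; S = False; E = True; V = True; C = False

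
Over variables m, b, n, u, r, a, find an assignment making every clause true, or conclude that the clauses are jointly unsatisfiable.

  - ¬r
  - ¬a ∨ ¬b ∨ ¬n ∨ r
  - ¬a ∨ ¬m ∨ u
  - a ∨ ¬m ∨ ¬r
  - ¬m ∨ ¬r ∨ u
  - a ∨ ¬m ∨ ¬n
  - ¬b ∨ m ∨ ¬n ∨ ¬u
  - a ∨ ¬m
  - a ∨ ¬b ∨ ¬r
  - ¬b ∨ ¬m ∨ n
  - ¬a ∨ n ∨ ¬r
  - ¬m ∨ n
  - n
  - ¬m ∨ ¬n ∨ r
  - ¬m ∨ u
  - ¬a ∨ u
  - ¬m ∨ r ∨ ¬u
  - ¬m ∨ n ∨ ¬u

m = False; b = True; n = True; u = False; r = False; a = False

Unit clause (¬r) forces r = False.
Unit clause (n) forces n = True.
In (¬m ∨ ¬n ∨ r) only ¬m is left, so m = False.
Set b = True.
  then (¬a ∨ ¬b ∨ ¬n ∨ r) forces a = False.
  then (¬b ∨ m ∨ ¬n ∨ ¬u) forces u = False.
All clauses satisfied.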